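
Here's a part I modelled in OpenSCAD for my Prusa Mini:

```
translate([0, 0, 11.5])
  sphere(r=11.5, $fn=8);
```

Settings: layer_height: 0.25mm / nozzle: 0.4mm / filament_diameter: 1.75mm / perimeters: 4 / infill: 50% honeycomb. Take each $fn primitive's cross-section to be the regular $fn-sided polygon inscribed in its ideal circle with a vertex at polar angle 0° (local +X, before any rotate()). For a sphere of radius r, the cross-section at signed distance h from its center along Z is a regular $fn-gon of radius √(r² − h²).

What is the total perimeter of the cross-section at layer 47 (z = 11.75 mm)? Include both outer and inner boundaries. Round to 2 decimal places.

70.40 mm

At z = 11.75 mm: the r=11.5 sphere contributes a regular 8-gon of circumradius √(11.5²−0.25²) = 11.497 (perimeter = 2·8·11.497·sin(180°/8) = 70.40 mm). Overall, the cross-section is a single solid region. Total boundary length (outer) = 70.40 mm.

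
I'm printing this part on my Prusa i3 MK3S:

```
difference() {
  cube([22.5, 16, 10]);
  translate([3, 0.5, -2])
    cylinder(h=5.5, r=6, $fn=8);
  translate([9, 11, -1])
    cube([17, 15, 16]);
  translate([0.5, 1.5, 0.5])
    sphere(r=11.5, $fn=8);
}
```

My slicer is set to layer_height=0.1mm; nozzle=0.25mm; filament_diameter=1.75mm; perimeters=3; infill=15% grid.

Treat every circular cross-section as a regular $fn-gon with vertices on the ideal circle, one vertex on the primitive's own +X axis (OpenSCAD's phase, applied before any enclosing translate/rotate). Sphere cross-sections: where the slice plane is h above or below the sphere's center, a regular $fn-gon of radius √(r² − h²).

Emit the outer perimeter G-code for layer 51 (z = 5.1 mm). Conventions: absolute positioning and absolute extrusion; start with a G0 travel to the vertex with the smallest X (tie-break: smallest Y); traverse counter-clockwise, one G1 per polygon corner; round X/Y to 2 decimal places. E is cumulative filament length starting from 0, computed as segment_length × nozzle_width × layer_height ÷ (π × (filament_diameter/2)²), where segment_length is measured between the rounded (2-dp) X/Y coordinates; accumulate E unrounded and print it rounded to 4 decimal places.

G0 X0.00 Y11.83 Z5.10
G1 X0.50 Y12.04 E0.0056
G1 X7.95 Y8.95 E0.0895
G1 X11.04 Y1.50 E0.1733
G1 X10.42 Y0.00 E0.1902
G1 X22.50 Y0.00 E0.3157
G1 X22.50 Y11.00 E0.4301
G1 X9.00 Y11.00 E0.5704
G1 X9.00 Y16.00 E0.6223
G1 X0.00 Y16.00 E0.7159
G1 X0.00 Y11.83 E0.7592

At z = 5.1 mm: the cube (footprint 22.5×16) is included at this height; the cylinder at (3, 0.5) is absent (z outside [-2, 3.5]); the cube at (9, 11) (footprint 17×15) is included at this height; the r=11.5 sphere at (0.5, 1.5) slices to a regular 8-gon of circumradius 10.540 (√(r²−h²) with h=4.6 from center); Subtracting the remaining from the first: starting from the 22.5×16 cube, the 17×15 cube at (9, 11) partially overlaps it — only the 67.50 mm² overlap (of its 255.00 mm²) is removed, clipping the outline; the r=11.5 sphere at (0.5, 1.5) partially overlaps it — only the 99.86 mm² overlap (of its 314.21 mm²) is removed, clipping the outline — 1 connected region. The outline is a single polygon with 10 vertices. Extrusion per mm of travel: 0.25 × 0.1 / (π × 0.875²) = 0.010394. Accumulating E over each segment gives final E = 0.7592.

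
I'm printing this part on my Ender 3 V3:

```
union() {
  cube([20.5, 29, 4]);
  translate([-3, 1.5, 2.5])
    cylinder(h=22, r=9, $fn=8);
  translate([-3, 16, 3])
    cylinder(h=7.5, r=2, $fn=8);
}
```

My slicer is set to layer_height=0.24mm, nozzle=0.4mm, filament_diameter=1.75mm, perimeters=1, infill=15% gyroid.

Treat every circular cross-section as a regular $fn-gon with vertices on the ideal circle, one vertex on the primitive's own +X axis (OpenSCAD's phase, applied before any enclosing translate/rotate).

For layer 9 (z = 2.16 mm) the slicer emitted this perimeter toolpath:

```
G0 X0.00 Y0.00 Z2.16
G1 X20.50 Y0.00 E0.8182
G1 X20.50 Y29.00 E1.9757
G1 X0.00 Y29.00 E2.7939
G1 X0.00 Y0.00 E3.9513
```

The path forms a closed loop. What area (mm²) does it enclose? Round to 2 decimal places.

Apply the shoelace formula to the sequence of (X, Y) vertices; enclosed area = 594.50 mm².

594.50 mm²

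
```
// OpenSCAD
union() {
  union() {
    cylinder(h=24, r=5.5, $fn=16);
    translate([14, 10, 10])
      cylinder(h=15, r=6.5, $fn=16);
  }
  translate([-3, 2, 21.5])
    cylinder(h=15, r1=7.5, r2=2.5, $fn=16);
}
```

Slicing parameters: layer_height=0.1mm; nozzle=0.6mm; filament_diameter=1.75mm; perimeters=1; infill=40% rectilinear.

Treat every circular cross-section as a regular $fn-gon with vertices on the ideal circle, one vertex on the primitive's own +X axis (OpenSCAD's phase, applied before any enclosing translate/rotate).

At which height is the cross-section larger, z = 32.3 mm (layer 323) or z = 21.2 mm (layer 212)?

Layer 323 (z = 32.3): the cylinder is not intersected at this z (z outside [0, 24]); the cylinder at (14, 10) does not reach this height (z outside [10, 25]); Combining (union): nothing is present at this height; the cone at (-3, 2): at t=0.720 of its height the radius interpolates to r₁+(r₂−r₁)t = 3.900, giving a regular 16-gon of that circumradius (area = (16/2)·3.900²·sin(360°/16) = 46.56 mm²); Combining (union): only the cone at (-3, 2) is present, so the union is just that shape — area = 46.56 mm². So its area = 46.56 mm². Layer 212 (z = 21.2): the r=5.5 cylinder contributes a regular 16-gon of circumradius 5.5 (area = (16/2)·5.500²·sin(360°/16) = 92.61 mm²); the cylinder at (14, 10): section is a regular 16-gon, circumradius r=6.5 (area = (16/2)·6.500²·sin(360°/16) = 129.35 mm²); Merging all regions: the 2 present regions are separate (no shared area or edge), so areas and boundary lengths simply add and each stays a separate island — area = 221.96 mm²; the cone at (-3, 2) does not reach this height (z outside [21.5, 36.5]); Merging all regions: only that combined region is present, so the union is just that shape — area = 221.96 mm². So its area = 221.96 mm². Layer 212 is larger (221.96 vs 46.56 mm²).

layer 212 (z = 21.2 mm)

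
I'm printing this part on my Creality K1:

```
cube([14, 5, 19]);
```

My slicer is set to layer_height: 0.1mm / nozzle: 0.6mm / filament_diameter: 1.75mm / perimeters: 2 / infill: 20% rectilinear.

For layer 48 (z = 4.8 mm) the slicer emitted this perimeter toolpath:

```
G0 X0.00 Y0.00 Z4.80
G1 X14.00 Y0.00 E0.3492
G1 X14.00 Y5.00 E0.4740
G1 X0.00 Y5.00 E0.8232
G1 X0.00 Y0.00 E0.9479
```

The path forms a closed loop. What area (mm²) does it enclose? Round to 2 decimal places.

Apply the shoelace formula to the sequence of (X, Y) vertices; enclosed area = 70.00 mm².

70.00 mm²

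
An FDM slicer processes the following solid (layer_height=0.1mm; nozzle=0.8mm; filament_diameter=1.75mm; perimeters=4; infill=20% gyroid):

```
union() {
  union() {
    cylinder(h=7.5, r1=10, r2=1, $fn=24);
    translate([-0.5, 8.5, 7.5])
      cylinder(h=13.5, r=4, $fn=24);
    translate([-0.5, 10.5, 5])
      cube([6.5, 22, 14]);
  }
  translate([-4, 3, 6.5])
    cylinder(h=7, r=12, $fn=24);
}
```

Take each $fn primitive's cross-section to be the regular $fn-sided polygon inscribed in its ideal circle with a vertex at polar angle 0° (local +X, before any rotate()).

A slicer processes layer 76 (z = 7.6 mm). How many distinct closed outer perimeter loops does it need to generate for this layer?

1

At z = 7.6 mm: the cone does not reach this height (z outside [0, 7.5]); the r=4 cylinder at (-0.5, 8.5) contributes a regular 24-gon of circumradius 4; the cube at (-0.5, 10.5) (footprint 6.5×22) is included at this height; Combining (union): the regions partially overlap (shared area 4.82 mm²), so overlapping operands fuse into one piece — 1 connected region; the r=12 cylinder at (-4, 3) contributes a regular 24-gon of circumradius 12; Merging all regions: the regions partially overlap (shared area 58.59 mm²), so overlapping operands fuse into one piece — 1 connected region. The result has 1 disconnected region.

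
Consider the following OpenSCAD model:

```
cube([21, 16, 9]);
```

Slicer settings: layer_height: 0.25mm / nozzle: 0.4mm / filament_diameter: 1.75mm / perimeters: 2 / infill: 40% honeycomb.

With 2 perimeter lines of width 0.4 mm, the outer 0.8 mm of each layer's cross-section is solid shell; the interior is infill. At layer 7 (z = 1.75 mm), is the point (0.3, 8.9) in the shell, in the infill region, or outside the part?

At z = 1.75 mm: the 21×16 cube contributes its full rectangle. Overall, the cross-section is a single solid region. The nearest boundary edge runs (0.00, 16.00)→(0.00, 0.00); distance from the point to it = 0.30 mm. The point is inside the cross-section, 0.30 mm from the nearest boundary — within the 0.8 mm shell band (2 × 0.4).

shell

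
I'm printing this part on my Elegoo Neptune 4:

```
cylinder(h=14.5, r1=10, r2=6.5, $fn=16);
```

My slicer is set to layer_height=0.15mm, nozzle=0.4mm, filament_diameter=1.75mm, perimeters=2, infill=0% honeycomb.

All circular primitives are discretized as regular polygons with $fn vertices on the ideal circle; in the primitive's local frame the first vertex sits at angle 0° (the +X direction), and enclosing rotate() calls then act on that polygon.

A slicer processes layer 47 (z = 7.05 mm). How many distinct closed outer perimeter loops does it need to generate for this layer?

1

At z = 7.05 mm: the cone contributes a regular 16-gon of circumradius 8.298 (interpolated between r1=10 and r2=6.5 at t=0.486). The result has 1 disconnected region.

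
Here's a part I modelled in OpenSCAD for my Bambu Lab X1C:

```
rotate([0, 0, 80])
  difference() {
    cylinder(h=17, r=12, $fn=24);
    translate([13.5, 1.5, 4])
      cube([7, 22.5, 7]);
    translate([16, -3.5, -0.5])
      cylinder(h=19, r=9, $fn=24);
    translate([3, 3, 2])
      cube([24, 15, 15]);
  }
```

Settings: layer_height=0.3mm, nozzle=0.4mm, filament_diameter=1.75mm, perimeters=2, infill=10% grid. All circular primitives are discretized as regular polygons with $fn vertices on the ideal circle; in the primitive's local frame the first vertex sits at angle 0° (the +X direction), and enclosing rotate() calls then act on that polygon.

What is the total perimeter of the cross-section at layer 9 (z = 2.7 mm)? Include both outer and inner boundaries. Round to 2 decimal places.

At z = 2.7 mm: the r=12 cylinder gives a regular 24-gon of circumradius 12 (constant along its height) (perimeter = 2·24·12.000·sin(180°/24) = 75.18 mm); the cube at (13.5, 1.5) is absent (z outside [4, 11]); the cylinder at (16, -3.5): section is a regular 24-gon, circumradius r=9 (perimeter = 2·24·9.000·sin(180°/24) = 56.39 mm); the cube at (3, 3) is present — its section is the full 24×15 rectangle (perimeter 78.00 mm); Subtracting the remaining from the first: starting from the r=12 cylinder, the r=9 cylinder at (16, -3.5) partially overlaps it — only the 39.26 mm² overlap (of its 251.57 mm²) is removed, clipping the outline; the 24×15 cube at (3, 3) partially overlaps it — only the 49.03 mm² overlap (of its 360.00 mm²) is removed, clipping the outline — boundary = 78.02 mm; (whole slice rotated 80° about Z — lengths, areas and connectivity unchanged). Overall, the cross-section is a single solid region. Total boundary length (outer) = 78.02 mm.

78.02 mm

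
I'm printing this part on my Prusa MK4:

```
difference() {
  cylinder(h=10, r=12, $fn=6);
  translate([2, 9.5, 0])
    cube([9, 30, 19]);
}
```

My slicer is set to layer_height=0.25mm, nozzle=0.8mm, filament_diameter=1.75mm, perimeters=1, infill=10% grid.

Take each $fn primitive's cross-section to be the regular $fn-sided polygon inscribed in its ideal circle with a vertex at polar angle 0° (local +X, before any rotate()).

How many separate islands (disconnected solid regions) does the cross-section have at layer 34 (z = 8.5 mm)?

At z = 8.5 mm: the r=12 cylinder gives a regular 6-gon of circumradius 12 (constant along its height); the 9×30 cube at (2, 9.5) contributes its full rectangle; After the difference (first − rest): starting from the r=12 cylinder, the 9×30 cube at (2, 9.5) partially overlaps it — only the 3.80 mm² overlap (of its 270.00 mm²) is removed, clipping the outline — 1 connected region. Overall, the cross-section is a single solid region. Island count = 1.

1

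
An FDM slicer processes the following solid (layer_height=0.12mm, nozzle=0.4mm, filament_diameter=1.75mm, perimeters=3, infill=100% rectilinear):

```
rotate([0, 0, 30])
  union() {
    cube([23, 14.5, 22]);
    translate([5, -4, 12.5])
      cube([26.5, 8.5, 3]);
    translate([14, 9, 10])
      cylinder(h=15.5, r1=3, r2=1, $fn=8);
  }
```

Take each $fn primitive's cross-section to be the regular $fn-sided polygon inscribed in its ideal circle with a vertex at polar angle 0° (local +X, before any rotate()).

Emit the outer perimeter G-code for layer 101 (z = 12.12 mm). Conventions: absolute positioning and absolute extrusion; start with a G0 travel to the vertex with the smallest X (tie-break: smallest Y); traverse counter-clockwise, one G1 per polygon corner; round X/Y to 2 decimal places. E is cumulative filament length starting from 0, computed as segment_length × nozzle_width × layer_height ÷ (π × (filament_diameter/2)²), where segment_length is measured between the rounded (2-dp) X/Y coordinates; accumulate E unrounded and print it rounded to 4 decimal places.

G0 X-7.25 Y12.56 Z12.12
G1 X0.00 Y0.00 E0.2894
G1 X19.92 Y11.50 E0.7484
G1 X12.67 Y24.06 E1.0378
G1 X-7.25 Y12.56 E1.4968

At z = 12.12 mm: the cube is present — its section is the full 23×14.5 rectangle; the cube at (5, -4) is absent (z outside [12.5, 15.5]); the cone at (14, 9): at t=0.137 of its height the radius interpolates to r₁+(r₂−r₁)t = 2.726, giving a regular 8-gon of that circumradius; Combining (union): the cone at (14, 9) lies entirely inside the 23×14.5 cube, so the union is just the 23×14.5 cube — 1 connected region; (whole slice rotated 30° about Z — lengths, areas and connectivity unchanged). The outline is a single polygon with 4 vertices. Extrusion per mm of travel: 0.4 × 0.12 / (π × 0.875²) = 0.019956. Accumulating E over each segment gives final E = 1.4968.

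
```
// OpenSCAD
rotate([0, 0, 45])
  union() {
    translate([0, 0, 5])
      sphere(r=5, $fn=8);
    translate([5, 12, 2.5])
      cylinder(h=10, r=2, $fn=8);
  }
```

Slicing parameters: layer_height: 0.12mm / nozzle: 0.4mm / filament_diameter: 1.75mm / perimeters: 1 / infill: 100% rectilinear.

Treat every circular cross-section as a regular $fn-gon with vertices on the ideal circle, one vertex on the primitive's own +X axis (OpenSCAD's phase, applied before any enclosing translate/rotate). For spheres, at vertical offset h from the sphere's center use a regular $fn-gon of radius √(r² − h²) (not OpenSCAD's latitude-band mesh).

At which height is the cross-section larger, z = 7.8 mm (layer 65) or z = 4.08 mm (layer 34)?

Layer 65 (z = 7.8): the r=5 sphere slices to a regular 8-gon of circumradius 4.142 (√(r²−h²) with h=2.8 from center) (area = (8/2)·4.142²·sin(360°/8) = 48.54 mm²); the cylinder at (5, 12): section is a regular 8-gon, circumradius r=2 (area = (8/2)·2.000²·sin(360°/8) = 11.31 mm²); Combining (union): the 2 present regions are separate (no shared area or edge), so areas and boundary lengths simply add and each stays a separate island — area = 59.85 mm²; (rotated 45° about Z; rotation is an isometry so areas/perimeters/island counts are preserved). So its area = 59.85 mm². Layer 34 (z = 4.08): the r=5 sphere contributes a regular 8-gon of circumradius √(5²−0.92²) = 4.915 (area = (8/2)·4.915²·sin(360°/8) = 68.32 mm²); the cylinder at (5, 12): section is a regular 8-gon, circumradius r=2 (area = (8/2)·2.000²·sin(360°/8) = 11.31 mm²); Taking the union: the 2 present regions are separate (no shared area or edge), so areas and boundary lengths simply add and each stays a separate island — area = 79.63 mm²; (rotated 45° about Z; rotation is an isometry so areas/perimeters/island counts are preserved). So its area = 79.63 mm². Layer 34 is larger (79.63 vs 59.85 mm²).

layer 34 (z = 4.08 mm)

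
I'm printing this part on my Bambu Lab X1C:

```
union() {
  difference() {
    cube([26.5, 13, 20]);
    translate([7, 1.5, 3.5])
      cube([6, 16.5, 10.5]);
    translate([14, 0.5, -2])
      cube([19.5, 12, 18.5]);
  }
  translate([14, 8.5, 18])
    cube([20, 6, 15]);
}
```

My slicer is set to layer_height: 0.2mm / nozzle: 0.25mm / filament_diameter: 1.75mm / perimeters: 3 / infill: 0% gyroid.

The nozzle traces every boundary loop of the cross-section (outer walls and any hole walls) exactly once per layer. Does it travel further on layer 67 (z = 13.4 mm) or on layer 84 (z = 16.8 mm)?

layer 67 (z = 13.4 mm)

Layer 67 (z = 13.4): the cube is present — its section is the full 26.5×13 rectangle (perimeter 79.00 mm); the 6×16.5 cube at (7, 1.5) contributes its full rectangle (perimeter 45.00 mm); the cube at (14, 0.5) (footprint 19.5×12) is included at this height (perimeter 63.00 mm); Taking the first minus the rest: starting from the 26.5×13 cube, the 6×16.5 cube at (7, 1.5) partially overlaps it — only the 69.00 mm² overlap (of its 99.00 mm²) is removed, clipping the outline; the 19.5×12 cube at (14, 0.5) partially overlaps it — only the 150.00 mm² overlap (of its 234.00 mm²) is removed, clipping the outline — boundary = 127.00 mm; the cube at (14, 8.5) is absent (z outside [18, 33]); Merging all regions: only the result so far is present, so the union is just that shape — boundary = 127.00 mm. So its perimeter = 127.00 mm. Layer 84 (z = 16.8): the cube is present — its section is the full 26.5×13 rectangle (perimeter 79.00 mm); the cube at (7, 1.5) is absent (z outside [3.5, 14]); the cube at (14, 0.5) is not intersected at this z (z outside [-2, 16.5]); After the difference (first − rest): none of the subtracted shapes is present at this height, so the 26.5×13 cube is unchanged — boundary = 79.00 mm; the cube at (14, 8.5) does not reach this height (z outside [18, 33]); Combining (union): only that combined region is present, so the union is just that shape — boundary = 79.00 mm. So its perimeter = 79.00 mm. Layer 67 is larger (127.00 vs 79.00 mm).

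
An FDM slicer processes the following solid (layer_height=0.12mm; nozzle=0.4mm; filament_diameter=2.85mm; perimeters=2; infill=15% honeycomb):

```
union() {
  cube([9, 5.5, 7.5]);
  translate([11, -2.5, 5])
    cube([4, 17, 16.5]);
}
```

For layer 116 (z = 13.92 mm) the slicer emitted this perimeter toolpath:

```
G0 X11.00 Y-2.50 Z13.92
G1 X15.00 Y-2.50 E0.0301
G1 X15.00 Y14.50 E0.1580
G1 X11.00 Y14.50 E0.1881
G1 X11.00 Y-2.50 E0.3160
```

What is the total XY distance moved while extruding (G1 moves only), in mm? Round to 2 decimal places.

42.00 mm

Sum the Euclidean lengths of each G1 segment: total = 42.00 mm.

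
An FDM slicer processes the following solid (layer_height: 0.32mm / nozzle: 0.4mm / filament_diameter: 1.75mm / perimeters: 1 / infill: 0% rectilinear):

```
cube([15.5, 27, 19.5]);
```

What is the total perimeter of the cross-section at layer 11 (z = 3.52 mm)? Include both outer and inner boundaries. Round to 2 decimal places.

At z = 3.52 mm: the 15.5×27 cube contributes its full rectangle (perimeter 85.00 mm). Overall, the cross-section is a single solid region. Total boundary length (outer) = 85.00 mm.

85.00 mm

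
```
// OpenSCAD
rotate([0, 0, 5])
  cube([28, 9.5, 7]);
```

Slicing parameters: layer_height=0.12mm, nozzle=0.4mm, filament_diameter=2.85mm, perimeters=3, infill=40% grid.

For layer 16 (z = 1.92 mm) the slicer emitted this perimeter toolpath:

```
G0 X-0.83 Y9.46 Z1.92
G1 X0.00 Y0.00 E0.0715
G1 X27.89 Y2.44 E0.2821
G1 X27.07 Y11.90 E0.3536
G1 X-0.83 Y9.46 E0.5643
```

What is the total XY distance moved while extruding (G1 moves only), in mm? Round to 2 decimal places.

74.99 mm

Sum the Euclidean lengths of each G1 segment: total = 74.99 mm.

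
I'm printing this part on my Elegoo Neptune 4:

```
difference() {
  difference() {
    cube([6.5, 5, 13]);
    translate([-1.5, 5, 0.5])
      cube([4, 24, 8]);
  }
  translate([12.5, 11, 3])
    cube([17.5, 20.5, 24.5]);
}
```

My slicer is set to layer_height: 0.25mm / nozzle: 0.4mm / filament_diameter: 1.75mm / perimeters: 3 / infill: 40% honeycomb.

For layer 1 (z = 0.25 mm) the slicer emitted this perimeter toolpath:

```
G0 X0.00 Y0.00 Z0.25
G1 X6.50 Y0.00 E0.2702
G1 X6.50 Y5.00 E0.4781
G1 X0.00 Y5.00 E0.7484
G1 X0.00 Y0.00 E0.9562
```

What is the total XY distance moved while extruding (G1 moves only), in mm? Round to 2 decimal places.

23.00 mm

Sum the Euclidean lengths of each G1 segment: total = 23.00 mm.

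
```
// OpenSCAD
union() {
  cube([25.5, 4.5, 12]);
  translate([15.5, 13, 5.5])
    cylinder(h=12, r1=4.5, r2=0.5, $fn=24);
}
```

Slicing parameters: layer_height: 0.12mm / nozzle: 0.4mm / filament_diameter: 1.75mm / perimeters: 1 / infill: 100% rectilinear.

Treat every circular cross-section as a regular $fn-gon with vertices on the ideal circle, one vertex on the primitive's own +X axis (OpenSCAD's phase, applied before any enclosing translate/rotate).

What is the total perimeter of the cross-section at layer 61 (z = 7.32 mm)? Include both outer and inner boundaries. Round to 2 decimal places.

84.39 mm

At z = 7.32 mm: the cube is present — its section is the full 25.5×4.5 rectangle (perimeter 60.00 mm); the cone at (15.5, 13) contributes a regular 24-gon of circumradius 3.893 (interpolated between r1=4.5 and r2=0.5 at t=0.152) (perimeter = 2·24·3.893·sin(180°/24) = 24.39 mm); Taking the union: the 2 present regions are separate (no shared area or edge), so areas and boundary lengths simply add and each stays a separate island — boundary = 84.39 mm. Overall, the cross-section has 2 separate islands. Total boundary length (outer) = 84.39 mm.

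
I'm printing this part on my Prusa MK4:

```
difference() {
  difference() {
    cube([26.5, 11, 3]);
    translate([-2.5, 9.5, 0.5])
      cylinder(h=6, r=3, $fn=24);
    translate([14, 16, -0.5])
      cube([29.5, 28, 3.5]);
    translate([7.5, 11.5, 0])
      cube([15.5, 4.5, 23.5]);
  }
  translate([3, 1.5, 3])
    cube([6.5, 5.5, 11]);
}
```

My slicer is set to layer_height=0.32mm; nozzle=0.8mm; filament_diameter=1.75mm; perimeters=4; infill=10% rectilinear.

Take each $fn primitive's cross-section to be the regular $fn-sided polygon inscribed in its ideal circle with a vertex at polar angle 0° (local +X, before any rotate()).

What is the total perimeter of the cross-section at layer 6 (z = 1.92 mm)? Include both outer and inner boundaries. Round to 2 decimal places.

75.07 mm

At z = 1.92 mm: the cube (footprint 26.5×11) is included at this height (perimeter 75.00 mm); the cylinder at (-2.5, 9.5): section is a regular 24-gon, circumradius r=3 (perimeter = 2·24·3.000·sin(180°/24) = 18.80 mm); the 29.5×28 cube at (14, 16) contributes its full rectangle (perimeter 115.00 mm); the cube at (7.5, 11.5) is present — its section is the full 15.5×4.5 rectangle (perimeter 40.00 mm); Taking the first minus the rest: starting from the 26.5×11 cube, the r=3 cylinder at (-2.5, 9.5) partially overlaps it — only the 1.06 mm² overlap (of its 27.95 mm²) is removed, clipping the outline; the 29.5×28 cube at (14, 16) misses the remaining region (no effect); the 15.5×4.5 cube at (7.5, 11.5) misses the remaining region (no effect) — boundary = 75.07 mm; the cube at (3, 1.5) does not reach this height (z outside [3, 14]); Subtracting the remaining from the first: none of the subtracted shapes is present at this height, so that combined region is unchanged — boundary = 75.07 mm. Overall, the cross-section is a single solid region. Total boundary length (outer) = 75.07 mm.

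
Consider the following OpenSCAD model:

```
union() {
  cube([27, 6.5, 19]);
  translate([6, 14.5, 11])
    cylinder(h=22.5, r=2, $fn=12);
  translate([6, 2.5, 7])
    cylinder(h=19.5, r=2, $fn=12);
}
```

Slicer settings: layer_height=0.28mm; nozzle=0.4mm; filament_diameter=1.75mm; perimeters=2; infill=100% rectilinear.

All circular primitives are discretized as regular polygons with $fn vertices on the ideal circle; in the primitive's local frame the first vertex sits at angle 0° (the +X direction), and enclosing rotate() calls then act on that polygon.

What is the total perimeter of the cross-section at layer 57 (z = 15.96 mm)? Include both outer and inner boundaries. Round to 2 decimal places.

At z = 15.96 mm: the cube is present — its section is the full 27×6.5 rectangle (perimeter 67.00 mm); the r=2 cylinder at (6, 14.5) gives a regular 12-gon of circumradius 2 (constant along its height) (perimeter = 2·12·2.000·sin(180°/12) = 12.42 mm); the cylinder at (6, 2.5): section is a regular 12-gon, circumradius r=2 (perimeter = 2·12·2.000·sin(180°/12) = 12.42 mm); Merging all regions: the regions partially overlap (shared area 12.00 mm²), so the edge portions inside another operand are dropped and the merged outline is re-measured after clipping — boundary = 79.42 mm. Overall, the cross-section has 2 separate islands. Total boundary length (outer) = 79.42 mm.

79.42 mm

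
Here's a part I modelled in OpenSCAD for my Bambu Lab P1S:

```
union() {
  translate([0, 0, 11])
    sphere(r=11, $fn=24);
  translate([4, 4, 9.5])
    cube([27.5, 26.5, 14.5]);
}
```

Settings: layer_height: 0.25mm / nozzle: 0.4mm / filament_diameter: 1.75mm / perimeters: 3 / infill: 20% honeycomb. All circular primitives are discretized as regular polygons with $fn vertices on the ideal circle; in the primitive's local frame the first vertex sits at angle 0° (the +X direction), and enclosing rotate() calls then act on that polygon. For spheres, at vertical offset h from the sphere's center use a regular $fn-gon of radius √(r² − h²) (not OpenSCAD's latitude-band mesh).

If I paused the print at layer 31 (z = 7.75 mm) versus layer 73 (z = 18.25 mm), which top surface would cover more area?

Layer 31 (z = 7.75): the r=11 sphere contributes a regular 24-gon of circumradius √(11²−3.25²) = 10.509 (area = (24/2)·10.509²·sin(360°/24) = 343.00 mm²); the cube at (4, 4) is absent (z outside [9.5, 24]); Merging all regions: only the r=11 sphere is present, so the union is just that shape — area = 343.00 mm². So its area = 343.00 mm². Layer 73 (z = 18.25): the r=11 sphere contributes a regular 24-gon of circumradius √(11²−7.25²) = 8.273 (area = (24/2)·8.273²·sin(360°/24) = 212.56 mm²); the 27.5×26.5 cube at (4, 4) contributes its full rectangle (area 728.75 mm²); Combining (union): the regions partially overlap — summed areas 941.31 mm² minus the doubly-counted overlap 6.04 mm² gives 935.27 mm² — area = 935.27 mm². So its area = 935.27 mm². Layer 73 is larger (935.27 vs 343.00 mm²).

layer 73 (z = 18.25 mm)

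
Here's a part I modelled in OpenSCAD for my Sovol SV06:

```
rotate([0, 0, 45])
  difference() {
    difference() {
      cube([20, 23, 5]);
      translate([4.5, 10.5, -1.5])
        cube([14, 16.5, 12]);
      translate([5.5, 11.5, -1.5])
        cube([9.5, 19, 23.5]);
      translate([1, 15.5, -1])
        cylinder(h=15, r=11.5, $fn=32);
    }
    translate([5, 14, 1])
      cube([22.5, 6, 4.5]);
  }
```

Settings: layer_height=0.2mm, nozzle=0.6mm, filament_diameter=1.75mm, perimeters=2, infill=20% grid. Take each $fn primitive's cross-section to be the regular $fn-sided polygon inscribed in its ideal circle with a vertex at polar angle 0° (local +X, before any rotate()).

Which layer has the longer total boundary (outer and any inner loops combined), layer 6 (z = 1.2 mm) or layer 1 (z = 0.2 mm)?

Layer 6 (z = 1.2): the cube is present — its section is the full 20×23 rectangle (perimeter 86.00 mm); the cube at (4.5, 10.5) is present — its section is the full 14×16.5 rectangle (perimeter 61.00 mm); the 9.5×19 cube at (5.5, 11.5) contributes its full rectangle (perimeter 57.00 mm); the r=11.5 cylinder at (1, 15.5) gives a regular 32-gon of circumradius 11.5 (constant along its height) (perimeter = 2·32·11.500·sin(180°/32) = 72.14 mm); After the difference (first − rest): starting from the 20×23 cube, the 14×16.5 cube at (4.5, 10.5) partially overlaps it — only the 175.00 mm² overlap (of its 231.00 mm²) is removed, clipping the outline; the 9.5×19 cube at (5.5, 11.5) misses the remaining region (no effect); the r=11.5 cylinder at (1, 15.5) partially overlaps it — only the 110.45 mm² overlap (of its 412.81 mm²) is removed, clipping the outline — boundary = 82.15 mm; the cube at (5, 14) is present — its section is the full 22.5×6 rectangle (perimeter 57.00 mm); Taking the first minus the rest: starting from the result so far, the 22.5×6 cube at (5, 14) partially overlaps it — only the 9.00 mm² overlap (of its 135.00 mm²) is removed, clipping the outline — boundary = 73.15 mm; (whole slice rotated 45° about Z — lengths, areas and connectivity unchanged). So its perimeter = 73.15 mm. Layer 1 (z = 0.2): the 20×23 cube contributes its full rectangle (perimeter 86.00 mm); the cube at (4.5, 10.5) is present — its section is the full 14×16.5 rectangle (perimeter 61.00 mm); the 9.5×19 cube at (5.5, 11.5) contributes its full rectangle (perimeter 57.00 mm); the r=11.5 cylinder at (1, 15.5) gives a regular 32-gon of circumradius 11.5 (constant along its height) (perimeter = 2·32·11.500·sin(180°/32) = 72.14 mm); Taking the first minus the rest: starting from the 20×23 cube, the 14×16.5 cube at (4.5, 10.5) partially overlaps it — only the 175.00 mm² overlap (of its 231.00 mm²) is removed, clipping the outline; the 9.5×19 cube at (5.5, 11.5) misses the remaining region (no effect); the r=11.5 cylinder at (1, 15.5) partially overlaps it — only the 110.45 mm² overlap (of its 412.81 mm²) is removed, clipping the outline — boundary = 82.15 mm; the cube at (5, 14) does not reach this height (z outside [1, 5.5]); Taking the first minus the rest: none of the subtracted shapes is present at this height, so that combined region is unchanged — boundary = 82.15 mm; (whole slice rotated 45° about Z — lengths, areas and connectivity unchanged). So its perimeter = 82.15 mm. Layer 1 is larger (82.15 vs 73.15 mm).

layer 1 (z = 0.2 mm)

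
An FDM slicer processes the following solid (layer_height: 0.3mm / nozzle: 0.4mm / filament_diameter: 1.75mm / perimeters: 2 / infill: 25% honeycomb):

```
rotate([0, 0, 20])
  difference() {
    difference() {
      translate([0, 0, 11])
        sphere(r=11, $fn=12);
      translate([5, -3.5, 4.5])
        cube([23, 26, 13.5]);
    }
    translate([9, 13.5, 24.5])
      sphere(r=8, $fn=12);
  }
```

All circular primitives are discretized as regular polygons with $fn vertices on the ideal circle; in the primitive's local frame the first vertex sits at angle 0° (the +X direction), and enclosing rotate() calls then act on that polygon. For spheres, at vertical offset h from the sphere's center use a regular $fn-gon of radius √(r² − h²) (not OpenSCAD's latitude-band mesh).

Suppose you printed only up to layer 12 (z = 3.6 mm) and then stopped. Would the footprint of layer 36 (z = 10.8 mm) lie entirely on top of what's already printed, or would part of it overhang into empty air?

Compare the two slices. At z = 3.6: the r=11 sphere contributes a regular 12-gon of circumradius √(11²−7.4²) = 8.139 (area = (12/2)·8.139²·sin(360°/12) = 198.72 mm²); the cube at (5, -3.5) is absent (z outside [4.5, 18]); Subtracting the remaining from the first: none of the subtracted shapes is present at this height, so the r=11 sphere is unchanged — area = 198.72 mm²; the sphere at (9, 13.5) is not intersected at this z (|z−center|=20.900 > r=8); Taking the first minus the rest: none of the subtracted shapes is present at this height, so that combined region is unchanged — area = 198.72 mm²; (rotated 20° about Z; rotation is an isometry so areas/perimeters/island counts are preserved). At z = 10.8: the sphere: section is a regular 12-gon, circumradius = √(r²−h²) = √(11²−0.2²) = 10.998 (area = (12/2)·10.998²·sin(360°/12) = 362.88 mm²); the cube at (5, -3.5) (footprint 23×26) is included at this height (area 598.00 mm²); After the difference (first − rest): starting from the r=11 sphere (362.88 mm²), the 23×26 cube at (5, -3.5) partially overlaps it — only the 58.43 mm² overlap (of its 598.00 mm²) is removed, clipping the outline — area = 304.45 mm²; the sphere at (9, 13.5) is absent (|z−center|=13.700 > r=8); Taking the first minus the rest: none of the subtracted shapes is present at this height, so that combined region is unchanged — area = 304.45 mm²; (rotated 20° about Z; rotation is an isometry so areas/perimeters/island counts are preserved). Checking containment: at z = 10.8 the cross-section extends beyond the z = 3.6 cross-section by about 127.73 mm².

part overhangs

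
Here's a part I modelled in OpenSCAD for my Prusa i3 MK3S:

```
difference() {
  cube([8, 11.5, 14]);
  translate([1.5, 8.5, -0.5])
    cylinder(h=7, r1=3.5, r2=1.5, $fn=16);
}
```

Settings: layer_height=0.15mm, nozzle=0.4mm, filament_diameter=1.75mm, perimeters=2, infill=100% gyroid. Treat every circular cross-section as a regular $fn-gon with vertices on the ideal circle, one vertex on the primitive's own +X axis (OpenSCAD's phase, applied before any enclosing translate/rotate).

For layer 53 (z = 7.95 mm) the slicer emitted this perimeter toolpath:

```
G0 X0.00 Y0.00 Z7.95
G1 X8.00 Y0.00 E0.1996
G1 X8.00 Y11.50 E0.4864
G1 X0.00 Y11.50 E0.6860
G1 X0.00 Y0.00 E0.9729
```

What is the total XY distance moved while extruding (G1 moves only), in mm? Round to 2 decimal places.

Sum the Euclidean lengths of each G1 segment: total = 39.00 mm.

39.00 mm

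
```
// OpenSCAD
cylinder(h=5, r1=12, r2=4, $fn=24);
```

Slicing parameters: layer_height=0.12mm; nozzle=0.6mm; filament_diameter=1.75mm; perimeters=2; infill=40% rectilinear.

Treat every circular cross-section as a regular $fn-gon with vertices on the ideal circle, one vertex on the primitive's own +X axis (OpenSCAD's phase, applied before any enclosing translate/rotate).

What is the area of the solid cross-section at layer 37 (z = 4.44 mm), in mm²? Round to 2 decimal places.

At z = 4.44 mm: the cone: at t=0.888 of its height the radius interpolates to r₁+(r₂−r₁)t = 4.896, giving a regular 24-gon of that circumradius (area = (24/2)·4.896²·sin(360°/24) = 74.45 mm²). Overall, the cross-section is a single solid region. Net area = 74.45 mm².

74.45 mm²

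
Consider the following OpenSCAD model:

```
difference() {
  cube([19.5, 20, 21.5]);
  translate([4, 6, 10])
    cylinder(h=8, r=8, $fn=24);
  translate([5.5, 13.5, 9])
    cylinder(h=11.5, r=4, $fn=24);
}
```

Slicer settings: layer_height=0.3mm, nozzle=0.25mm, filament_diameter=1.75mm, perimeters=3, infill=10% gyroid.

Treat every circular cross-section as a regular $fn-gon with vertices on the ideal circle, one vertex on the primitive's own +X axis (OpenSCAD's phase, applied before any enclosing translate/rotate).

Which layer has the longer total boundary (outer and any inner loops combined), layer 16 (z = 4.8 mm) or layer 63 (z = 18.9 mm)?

layer 63 (z = 18.9 mm)

Layer 16 (z = 4.8): the cube is present — its section is the full 19.5×20 rectangle (perimeter 79.00 mm); the cylinder at (4, 6) is absent (z outside [10, 18]); the cylinder at (5.5, 13.5) is absent (z outside [9, 20.5]); Subtracting the remaining from the first: none of the subtracted shapes is present at this height, so the 19.5×20 cube is unchanged — boundary = 79.00 mm. So its perimeter = 79.00 mm. Layer 63 (z = 18.9): the 19.5×20 cube contributes its full rectangle (perimeter 79.00 mm); the cylinder at (4, 6) is absent (z outside [10, 18]); the r=4 cylinder at (5.5, 13.5) contributes a regular 24-gon of circumradius 4 (perimeter = 2·24·4.000·sin(180°/24) = 25.06 mm); After the difference (first − rest): starting from the 19.5×20 cube, the r=4 cylinder at (5.5, 13.5) lies wholly inside it (removes its full 49.69 mm² and its 25.06 mm outline becomes a hole wall) — boundary (outer + 1 inner loop) = 104.06 mm. So its perimeter = 104.06 mm. Layer 63 is larger (104.06 vs 79.00 mm).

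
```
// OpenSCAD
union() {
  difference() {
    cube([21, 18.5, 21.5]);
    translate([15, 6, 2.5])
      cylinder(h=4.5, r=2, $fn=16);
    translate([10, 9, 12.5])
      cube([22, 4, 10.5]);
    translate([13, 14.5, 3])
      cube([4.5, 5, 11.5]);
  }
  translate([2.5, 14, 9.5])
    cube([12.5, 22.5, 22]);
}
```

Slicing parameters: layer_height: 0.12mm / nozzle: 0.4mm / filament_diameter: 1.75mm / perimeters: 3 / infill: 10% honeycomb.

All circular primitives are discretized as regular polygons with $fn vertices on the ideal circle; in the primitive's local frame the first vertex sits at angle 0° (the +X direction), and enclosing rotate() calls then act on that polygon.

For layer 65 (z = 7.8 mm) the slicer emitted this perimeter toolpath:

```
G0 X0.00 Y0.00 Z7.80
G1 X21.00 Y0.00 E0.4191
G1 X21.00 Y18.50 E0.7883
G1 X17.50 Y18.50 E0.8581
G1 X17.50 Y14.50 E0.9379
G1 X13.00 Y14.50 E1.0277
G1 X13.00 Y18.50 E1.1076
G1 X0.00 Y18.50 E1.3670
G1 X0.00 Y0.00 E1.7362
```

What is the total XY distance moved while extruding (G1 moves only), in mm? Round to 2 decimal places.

Sum the Euclidean lengths of each G1 segment: total = 87.00 mm.

87.00 mm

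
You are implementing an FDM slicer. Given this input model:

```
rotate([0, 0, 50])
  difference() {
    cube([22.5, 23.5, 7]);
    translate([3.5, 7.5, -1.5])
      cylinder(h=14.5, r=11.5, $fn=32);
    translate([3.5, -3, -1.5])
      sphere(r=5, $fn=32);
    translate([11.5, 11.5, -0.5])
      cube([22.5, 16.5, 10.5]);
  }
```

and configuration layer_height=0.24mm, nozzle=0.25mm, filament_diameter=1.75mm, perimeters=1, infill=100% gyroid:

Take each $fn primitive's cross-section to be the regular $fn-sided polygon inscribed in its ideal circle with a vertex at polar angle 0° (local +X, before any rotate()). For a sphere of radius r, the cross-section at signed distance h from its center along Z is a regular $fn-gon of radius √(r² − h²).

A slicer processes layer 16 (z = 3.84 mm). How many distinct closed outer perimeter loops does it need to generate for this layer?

2

At z = 3.84 mm: the 22.5×23.5 cube contributes its full rectangle; the r=11.5 cylinder at (3.5, 7.5) contributes a regular 32-gon of circumradius 11.5; the sphere at (3.5, -3) is absent (|z−center|=5.340 > r=5); the 22.5×16.5 cube at (11.5, 11.5) contributes its full rectangle; Taking the first minus the rest: starting from the 22.5×23.5 cube, the r=11.5 cylinder at (3.5, 7.5) partially overlaps it — only the 248.30 mm² overlap (of its 412.81 mm²) is removed, clipping the outline; the 22.5×16.5 cube at (11.5, 11.5) partially overlaps it — only the 125.28 mm² overlap (of its 371.25 mm²) is removed, clipping the outline — 2 connected regions; (rotated 50° about Z; rotation is an isometry so areas/perimeters/island counts are preserved). The result has 2 disconnected regions.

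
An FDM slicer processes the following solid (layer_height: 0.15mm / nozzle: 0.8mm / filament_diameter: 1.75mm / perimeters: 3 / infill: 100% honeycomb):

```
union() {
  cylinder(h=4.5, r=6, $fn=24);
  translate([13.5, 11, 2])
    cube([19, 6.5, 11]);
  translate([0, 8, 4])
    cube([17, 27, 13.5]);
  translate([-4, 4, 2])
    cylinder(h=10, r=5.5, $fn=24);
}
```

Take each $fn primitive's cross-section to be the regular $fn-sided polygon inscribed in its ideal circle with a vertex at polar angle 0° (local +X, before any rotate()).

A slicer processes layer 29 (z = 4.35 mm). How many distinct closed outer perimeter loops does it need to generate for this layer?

2

At z = 4.35 mm: the r=6 cylinder contributes a regular 24-gon of circumradius 6; the cube at (13.5, 11) is present — its section is the full 19×6.5 rectangle; the cube at (0, 8) is present — its section is the full 17×27 rectangle; the cylinder at (-4, 4): section is a regular 24-gon, circumradius r=5.5; Taking the union: the regions partially overlap (shared area 63.41 mm²), so overlapping operands fuse into one piece — 2 connected regions. The result has 2 disconnected regions.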